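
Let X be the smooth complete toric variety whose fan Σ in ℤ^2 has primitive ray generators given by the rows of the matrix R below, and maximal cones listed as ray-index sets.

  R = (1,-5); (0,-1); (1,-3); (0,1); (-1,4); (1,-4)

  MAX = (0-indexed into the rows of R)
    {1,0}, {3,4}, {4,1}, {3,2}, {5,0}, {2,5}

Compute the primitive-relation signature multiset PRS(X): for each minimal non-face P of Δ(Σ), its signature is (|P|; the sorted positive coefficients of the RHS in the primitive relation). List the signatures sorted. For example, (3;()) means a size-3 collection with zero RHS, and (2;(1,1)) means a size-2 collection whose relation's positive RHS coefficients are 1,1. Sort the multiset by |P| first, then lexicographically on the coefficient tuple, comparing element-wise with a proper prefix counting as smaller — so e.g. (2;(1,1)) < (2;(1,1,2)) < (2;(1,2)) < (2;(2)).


Primitive collections (9):

  {1,3}:  v_{1} + v_{3} = 0 ; sig = (2;())
  {4,5}:  v_{4} + v_{5} = 0 ; sig = (2;())
  {0,3}:  v_{0} + v_{3} = v_{5} ; sig = (2;(1))
  {0,4}:  v_{0} + v_{4} = v_{1} ; sig = (2;(1))
  {1,2}:  v_{1} + v_{2} = v_{5} ; sig = (2;(1))
  {1,5}:  v_{1} + v_{5} = v_{0} ; sig = (2;(1))
  {2,4}:  v_{2} + v_{4} = v_{3} ; sig = (2;(1))
  {3,5}:  v_{3} + v_{5} = v_{2} ; sig = (2;(1))
  {0,2}:  v_{0} + v_{2} = 2·v_{5} ; sig = (2;(2))

so the primitive-relation signature multiset is
    |P|=2: 9 collections, coeffs (), (), (1), (1), (1), (1), (1), (1), (2)


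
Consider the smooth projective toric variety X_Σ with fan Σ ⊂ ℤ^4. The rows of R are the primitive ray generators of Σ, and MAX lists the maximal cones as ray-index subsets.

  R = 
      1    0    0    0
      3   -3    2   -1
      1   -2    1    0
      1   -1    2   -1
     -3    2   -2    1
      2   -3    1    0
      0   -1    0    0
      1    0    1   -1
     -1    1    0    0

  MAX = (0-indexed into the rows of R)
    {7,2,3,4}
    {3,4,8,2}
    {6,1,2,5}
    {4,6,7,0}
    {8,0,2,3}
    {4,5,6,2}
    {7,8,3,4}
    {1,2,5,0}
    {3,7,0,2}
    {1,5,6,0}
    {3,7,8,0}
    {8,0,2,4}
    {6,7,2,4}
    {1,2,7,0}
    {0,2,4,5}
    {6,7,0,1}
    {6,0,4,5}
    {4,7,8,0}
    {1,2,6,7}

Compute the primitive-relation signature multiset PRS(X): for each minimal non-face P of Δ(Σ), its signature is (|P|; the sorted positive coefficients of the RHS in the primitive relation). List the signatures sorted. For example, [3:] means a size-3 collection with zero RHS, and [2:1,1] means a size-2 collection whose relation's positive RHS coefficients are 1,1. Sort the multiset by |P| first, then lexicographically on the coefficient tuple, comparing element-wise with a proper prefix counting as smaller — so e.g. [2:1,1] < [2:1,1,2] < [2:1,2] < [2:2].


12 minimal non-faces of Δ(Σ) (on 9 rays):

  • {1,4}:  v_{1} + v_{4} = v_{6}  ⇒ sig = [2:1]
  • {5,7}:  v_{5} + v_{7} = v_{1}  ⇒ sig = [2:1]
  • {5,8}:  v_{5} + v_{8} = v_{2}  ⇒ sig = [2:1]
  • {1,8}:  v_{1} + v_{8} = v_{2} + v_{7}  ⇒ sig = [2:1,1]
  • {6,8}:  v_{6} + v_{8} = v_{2} + v_{4} + v_{7}  ⇒ sig = [2:1,1,1]
  • {3,5}:  v_{3} + v_{5} = 2·v_{2} + v_{7}  ⇒ sig = [2:1,2]
  • {3,6}:  v_{3} + v_{6} = 2·v_{2} + v_{4} + 2·v_{7}  ⇒ sig = [2:1,2,2]
  • {1,3}:  v_{1} + v_{3} = 2·v_{2} + 2·v_{7}  ⇒ sig = [2:2,2]
  • {0,2,6}:  v_{0} + v_{2} + v_{6} = v_{5}  ⇒ sig = [3:1]
  • {0,3,4}:  v_{0} + v_{3} + v_{4} = v_{8}  ⇒ sig = [3:1]
  • {2,7,8}:  v_{2} + v_{7} + v_{8} = v_{3}  ⇒ sig = [3:1]
  • {0,2,4,7}:  v_{0} + v_{2} + v_{4} + v_{7} = 0  ⇒ sig = [4:]

Sorted signature multiset PRS(X):
    [2:1]
    [2:1]
    [2:1]
    [2:1,1]
    [2:1,1,1]
    [2:1,2]
    [2:1,2,2]
    [2:2,2]
    [3:1]
    [3:1]
    [3:1]
    [4:]


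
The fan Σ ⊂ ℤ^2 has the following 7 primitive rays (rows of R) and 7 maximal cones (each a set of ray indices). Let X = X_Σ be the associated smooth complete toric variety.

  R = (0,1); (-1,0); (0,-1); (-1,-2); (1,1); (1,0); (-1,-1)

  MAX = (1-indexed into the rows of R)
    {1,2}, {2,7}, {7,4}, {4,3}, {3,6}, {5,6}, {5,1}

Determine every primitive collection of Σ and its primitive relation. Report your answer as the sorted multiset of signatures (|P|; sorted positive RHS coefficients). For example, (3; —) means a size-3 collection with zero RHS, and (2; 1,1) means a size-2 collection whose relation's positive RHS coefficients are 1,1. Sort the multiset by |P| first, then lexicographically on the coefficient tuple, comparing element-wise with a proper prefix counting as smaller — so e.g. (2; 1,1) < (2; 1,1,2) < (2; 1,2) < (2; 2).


Minimal non-faces — 14 found among 7 rays, 7 max cones:

  {1,3}:  v_{1} + v_{3} = 0  so sig = (2; —)
  {2,6}:  v_{2} + v_{6} = 0  so sig = (2; —)
  {5,7}:  v_{5} + v_{7} = 0  so sig = (2; —)
  {1,4}:  v_{1} + v_{4} = v_{7}  so sig = (2; 1)
  {1,6}:  v_{1} + v_{6} = v_{5}  so sig = (2; 1)
  {1,7}:  v_{1} + v_{7} = v_{2}  so sig = (2; 1)
  {2,3}:  v_{2} + v_{3} = v_{7}  so sig = (2; 1)
  {2,5}:  v_{2} + v_{5} = v_{1}  so sig = (2; 1)
  {3,5}:  v_{3} + v_{5} = v_{6}  so sig = (2; 1)
  {3,7}:  v_{3} + v_{7} = v_{4}  so sig = (2; 1)
  {4,5}:  v_{4} + v_{5} = v_{3}  so sig = (2; 1)
  {6,7}:  v_{6} + v_{7} = v_{3}  so sig = (2; 1)
  {2,4}:  v_{2} + v_{4} = 2·v_{7}  so sig = (2; 2)
  {4,6}:  v_{4} + v_{6} = 2·v_{3}  so sig = (2; 2)

Signatures (|P|; sorted positive RHS coefficients), sorted:
    (2; —)
    (2; —)
    (2; —)
    (2; 1)
    (2; 1)
    (2; 1)
    (2; 1)
    (2; 1)
    (2; 1)
    (2; 1)
    (2; 1)
    (2; 1)
    (2; 2)
    (2; 2)


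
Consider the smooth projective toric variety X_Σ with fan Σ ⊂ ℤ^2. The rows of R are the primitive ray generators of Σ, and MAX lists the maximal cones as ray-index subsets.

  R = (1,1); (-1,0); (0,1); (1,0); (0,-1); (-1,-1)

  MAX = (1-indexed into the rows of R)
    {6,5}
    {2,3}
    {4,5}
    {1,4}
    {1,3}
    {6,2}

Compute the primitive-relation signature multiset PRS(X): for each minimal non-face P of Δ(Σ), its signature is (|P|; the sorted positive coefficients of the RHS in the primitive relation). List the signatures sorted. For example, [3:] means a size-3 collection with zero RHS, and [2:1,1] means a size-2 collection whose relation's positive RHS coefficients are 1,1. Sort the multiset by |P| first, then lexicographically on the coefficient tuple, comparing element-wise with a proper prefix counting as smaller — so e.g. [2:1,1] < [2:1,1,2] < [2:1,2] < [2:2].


Minimal non-faces — 9 found among 6 rays, 6 max cones:

  P={1,6}:  v_{1} + v_{6} = 0 — sig = [2:]
  P={2,4}:  v_{2} + v_{4} = 0 — sig = [2:]
  P={3,5}:  v_{3} + v_{5} = 0 — sig = [2:]
  P={1,2}:  v_{1} + v_{2} = v_{3} — sig = [2:1]
  P={1,5}:  v_{1} + v_{5} = v_{4} — sig = [2:1]
  P={2,5}:  v_{2} + v_{5} = v_{6} — sig = [2:1]
  P={3,4}:  v_{3} + v_{4} = v_{1} — sig = [2:1]
  P={3,6}:  v_{3} + v_{6} = v_{2} — sig = [2:1]
  P={4,6}:  v_{4} + v_{6} = v_{5} — sig = [2:1]

Signatures (|P|; sorted positive RHS coefficients), sorted:
{ [2:] ×3,  [2:1] ×6 }


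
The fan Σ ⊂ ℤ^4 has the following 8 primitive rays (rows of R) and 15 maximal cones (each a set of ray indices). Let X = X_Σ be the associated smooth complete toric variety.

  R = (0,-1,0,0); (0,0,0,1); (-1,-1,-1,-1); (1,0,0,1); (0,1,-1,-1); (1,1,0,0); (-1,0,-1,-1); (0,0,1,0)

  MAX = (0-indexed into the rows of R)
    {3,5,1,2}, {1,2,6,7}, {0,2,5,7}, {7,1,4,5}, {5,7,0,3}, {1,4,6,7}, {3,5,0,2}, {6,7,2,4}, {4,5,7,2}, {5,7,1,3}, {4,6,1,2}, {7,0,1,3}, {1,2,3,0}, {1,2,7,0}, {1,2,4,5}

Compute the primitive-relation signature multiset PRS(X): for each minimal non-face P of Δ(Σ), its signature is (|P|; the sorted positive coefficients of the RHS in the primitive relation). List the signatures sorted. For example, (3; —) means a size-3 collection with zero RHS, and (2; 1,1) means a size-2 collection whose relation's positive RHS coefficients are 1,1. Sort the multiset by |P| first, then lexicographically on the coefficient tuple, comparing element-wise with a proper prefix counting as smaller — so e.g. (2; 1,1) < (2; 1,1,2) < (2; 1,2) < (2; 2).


Minimal non-faces — 9 found among 8 rays, 15 max cones:

  P = {0,6}:  v_{0} + v_{6} = v_{2}  so sig = (2; 1)
  P = {5,6}:  v_{5} + v_{6} = v_{4}  so sig = (2; 1)
  P = {0,4}:  v_{0} + v_{4} = v_{2} + v_{5}  so sig = (2; 1,1)
  P = {3,6}:  v_{3} + v_{6} = v_{1} + v_{2} + v_{5}  so sig = (2; 1,1,1)
  P = {3,4}:  v_{3} + v_{4} = v_{1} + v_{2} + 2·v_{5}  so sig = (2; 1,1,2)
  P = {0,1,5}:  v_{0} + v_{1} + v_{5} = v_{3}  so sig = (3; 1)
  P = {2,3,7}:  v_{2} + v_{3} + v_{7} = v_{0}  so sig = (3; 1)
  P = {1,2,5,7}:  v_{1} + v_{2} + v_{5} + v_{7} = 0  so sig = (4; —)
  P = {1,2,4,7}:  v_{1} + v_{2} + v_{4} + v_{7} = v_{6}  so sig = (4; 1)

Hence PRS(X_Σ) =
[(2; 1), (2; 1), (2; 1,1), (2; 1,1,1), (2; 1,1,2), (3; 1), (3; 1), (4; —), (4; 1)]


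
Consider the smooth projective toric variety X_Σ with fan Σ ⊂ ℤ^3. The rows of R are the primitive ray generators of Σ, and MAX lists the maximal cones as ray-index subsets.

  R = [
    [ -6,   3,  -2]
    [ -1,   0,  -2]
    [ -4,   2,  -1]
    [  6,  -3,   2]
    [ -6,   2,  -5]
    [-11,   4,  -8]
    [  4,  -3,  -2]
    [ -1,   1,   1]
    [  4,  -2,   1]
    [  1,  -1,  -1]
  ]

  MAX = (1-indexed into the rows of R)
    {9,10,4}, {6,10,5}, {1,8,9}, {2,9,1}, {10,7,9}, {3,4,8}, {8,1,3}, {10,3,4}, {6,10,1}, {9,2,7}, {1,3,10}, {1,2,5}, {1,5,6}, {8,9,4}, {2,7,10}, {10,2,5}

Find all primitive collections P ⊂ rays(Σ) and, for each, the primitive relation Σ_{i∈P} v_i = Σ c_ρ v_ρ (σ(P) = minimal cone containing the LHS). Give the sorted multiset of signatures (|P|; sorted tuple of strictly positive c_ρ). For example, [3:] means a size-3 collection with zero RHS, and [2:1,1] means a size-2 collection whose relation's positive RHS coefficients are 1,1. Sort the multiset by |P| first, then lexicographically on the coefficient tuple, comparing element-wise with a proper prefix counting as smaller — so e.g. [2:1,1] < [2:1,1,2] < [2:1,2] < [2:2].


The 25 primitive collections of Σ (r=10, n=3):

  P = {1,4}:  v_{1} + v_{4} = 0  ⟹  sig = [2:]
  P = {3,9}:  v_{3} + v_{9} = 0  ⟹  sig = [2:]
  P = {8,10}:  v_{8} + v_{10} = 0  ⟹  sig = [2:]
  P = {2,3}:  v_{2} + v_{3} = v_{1} + v_{10}  ⟹  sig = [2:1,1]
  P = {2,4}:  v_{2} + v_{4} = v_{9} + v_{10}  ⟹  sig = [2:1,1]
  P = {2,8}:  v_{2} + v_{8} = v_{1} + v_{9}  ⟹  sig = [2:1,1]
  P = {3,7}:  v_{3} + v_{7} = v_{2} + v_{10}  ⟹  sig = [2:1,1]
  P = {4,5}:  v_{4} + v_{5} = v_{2} + v_{10}  ⟹  sig = [2:1,1]
  P = {4,6}:  v_{4} + v_{6} = v_{5} + v_{10}  ⟹  sig = [2:1,1]
  P = {5,8}:  v_{5} + v_{8} = v_{1} + v_{2}  ⟹  sig = [2:1,1]
  P = {6,8}:  v_{6} + v_{8} = v_{1} + v_{5}  ⟹  sig = [2:1,1]
  P = {6,9}:  v_{6} + v_{9} = v_{2} + v_{5}  ⟹  sig = [2:1,1]
  P = {7,8}:  v_{7} + v_{8} = v_{2} + v_{9}  ⟹  sig = [2:1,1]
  P = {6,7}:  v_{6} + v_{7} = 2·v_{2} + v_{5} + v_{10}  ⟹  sig = [2:1,1,2]
  P = {5,7}:  v_{5} + v_{7} = 3·v_{2} + v_{10}  ⟹  sig = [2:1,3]
  P = {1,7}:  v_{1} + v_{7} = 2·v_{2}  ⟹  sig = [2:2]
  P = {2,6}:  v_{2} + v_{6} = 2·v_{5}  ⟹  sig = [2:2]
  P = {5,9}:  v_{5} + v_{9} = 2·v_{2}  ⟹  sig = [2:2]
  P = {3,5}:  v_{3} + v_{5} = 2·v_{1} + 2·v_{10}  ⟹  sig = [2:2,2]
  P = {4,7}:  v_{4} + v_{7} = 2·v_{9} + 2·v_{10}  ⟹  sig = [2:2,2]
  P = {3,6}:  v_{3} + v_{6} = 3·v_{1} + 3·v_{10}  ⟹  sig = [2:3,3]
  P = {1,2,10}:  v_{1} + v_{2} + v_{10} = v_{5}  ⟹  sig = [3:1]
  P = {1,5,10}:  v_{1} + v_{5} + v_{10} = v_{6}  ⟹  sig = [3:1]
  P = {1,9,10}:  v_{1} + v_{9} + v_{10} = v_{2}  ⟹  sig = [3:1]
  P = {2,9,10}:  v_{2} + v_{9} + v_{10} = v_{7}  ⟹  sig = [3:1]

Sorted signature multiset PRS(X):
    [2:]
    [2:]
    [2:]
    [2:1,1]
    [2:1,1]
    [2:1,1]
    [2:1,1]
    [2:1,1]
    [2:1,1]
    [2:1,1]
    [2:1,1]
    [2:1,1]
    [2:1,1]
    [2:1,1,2]
    [2:1,3]
    [2:2]
    [2:2]
    [2:2]
    [2:2,2]
    [2:2,2]
    [2:3,3]
    [3:1]
    [3:1]
    [3:1]
    [3:1]


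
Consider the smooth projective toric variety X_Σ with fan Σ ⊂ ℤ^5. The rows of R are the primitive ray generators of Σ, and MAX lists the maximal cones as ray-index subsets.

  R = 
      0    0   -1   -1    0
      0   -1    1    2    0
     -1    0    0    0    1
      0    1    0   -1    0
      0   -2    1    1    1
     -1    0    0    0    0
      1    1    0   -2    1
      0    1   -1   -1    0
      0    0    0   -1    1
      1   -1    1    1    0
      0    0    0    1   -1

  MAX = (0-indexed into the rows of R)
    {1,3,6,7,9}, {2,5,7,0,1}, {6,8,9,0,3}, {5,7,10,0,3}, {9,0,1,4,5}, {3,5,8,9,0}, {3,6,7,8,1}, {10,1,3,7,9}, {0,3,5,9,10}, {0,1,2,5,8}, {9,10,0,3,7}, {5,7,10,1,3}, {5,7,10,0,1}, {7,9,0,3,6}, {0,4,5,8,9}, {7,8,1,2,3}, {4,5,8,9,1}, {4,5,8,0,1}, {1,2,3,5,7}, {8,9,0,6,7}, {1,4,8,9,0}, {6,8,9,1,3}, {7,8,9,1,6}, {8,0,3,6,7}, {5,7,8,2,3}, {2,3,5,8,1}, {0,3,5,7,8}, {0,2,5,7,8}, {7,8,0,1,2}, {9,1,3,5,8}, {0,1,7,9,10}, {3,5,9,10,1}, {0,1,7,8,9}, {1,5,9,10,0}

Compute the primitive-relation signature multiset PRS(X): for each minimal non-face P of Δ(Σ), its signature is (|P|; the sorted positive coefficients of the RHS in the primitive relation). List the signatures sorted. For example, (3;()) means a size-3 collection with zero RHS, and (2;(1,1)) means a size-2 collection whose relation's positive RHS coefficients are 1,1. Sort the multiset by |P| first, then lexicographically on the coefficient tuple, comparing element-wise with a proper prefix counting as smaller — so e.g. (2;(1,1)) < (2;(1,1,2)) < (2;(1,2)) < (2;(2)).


Primitive collections (18):

  P={8,10}:  v_{8} + v_{10} = 0  so sig = (2;())
  P={2,9}:  v_{2} + v_{9} = v_{1} + v_{8}  so sig = (2;(1,1))
  P={5,6}:  v_{5} + v_{6} = v_{3} + v_{8}  so sig = (2;(1,1))
  P={2,10}:  v_{2} + v_{10} = v_{1} + v_{5} + v_{7}  so sig = (2;(1,1,1))
  P={3,4}:  v_{3} + v_{4} = v_{5} + v_{8} + v_{9}  so sig = (2;(1,1,1))
  P={4,7}:  v_{4} + v_{7} = v_{0} + v_{1} + v_{8}  so sig = (2;(1,1,1))
  P={6,10}:  v_{6} + v_{10} = v_{3} + v_{7} + v_{9}  so sig = (2;(1,1,1))
  P={4,10}:  v_{4} + v_{10} = v_{0} + v_{1} + v_{5} + v_{9}  so sig = (2;(1,1,1,1))
  P={2,6}:  v_{2} + v_{6} = v_{1} + v_{3} + v_{7} + 2·v_{8}  so sig = (2;(1,1,1,2))
  P={2,4}:  v_{2} + v_{4} = v_{0} + 2·v_{1} + v_{5} + 2·v_{8}  so sig = (2;(1,1,2,2))
  P={4,6}:  v_{4} + v_{6} = 2·v_{8} + v_{9}  so sig = (2;(1,2))
  P={0,1,3}:  v_{0} + v_{1} + v_{3} = 0  so sig = (3;())
  P={5,7,9}:  v_{5} + v_{7} + v_{9} = 0  so sig = (3;())
  P={0,1,6}:  v_{0} + v_{1} + v_{6} = v_{7} + v_{8} + v_{9}  so sig = (3;(1,1,1))
  P={0,2,3}:  v_{0} + v_{2} + v_{3} = v_{5} + v_{7} + v_{8}  so sig = (3;(1,1,1))
  P={1,5,7,8}:  v_{1} + v_{5} + v_{7} + v_{8} = v_{2}  so sig = (4;(1))
  P={3,7,8,9}:  v_{3} + v_{7} + v_{8} + v_{9} = v_{6}  so sig = (4;(1))
  P={0,1,5,8,9}:  v_{0} + v_{1} + v_{5} + v_{8} + v_{9} = v_{4}  so sig = (5;(1))

Hence PRS(X_Σ) =
{ (2;()),  (2;(1,1)) ×2,  (2;(1,1,1)) ×4,  (2;(1,1,1,1)),  (2;(1,1,1,2)),  (2;(1,1,2,2)),  (2;(1,2)),  (3;()) ×2,  (3;(1,1,1)) ×2,  (4;(1)) ×2,  (5;(1)) }


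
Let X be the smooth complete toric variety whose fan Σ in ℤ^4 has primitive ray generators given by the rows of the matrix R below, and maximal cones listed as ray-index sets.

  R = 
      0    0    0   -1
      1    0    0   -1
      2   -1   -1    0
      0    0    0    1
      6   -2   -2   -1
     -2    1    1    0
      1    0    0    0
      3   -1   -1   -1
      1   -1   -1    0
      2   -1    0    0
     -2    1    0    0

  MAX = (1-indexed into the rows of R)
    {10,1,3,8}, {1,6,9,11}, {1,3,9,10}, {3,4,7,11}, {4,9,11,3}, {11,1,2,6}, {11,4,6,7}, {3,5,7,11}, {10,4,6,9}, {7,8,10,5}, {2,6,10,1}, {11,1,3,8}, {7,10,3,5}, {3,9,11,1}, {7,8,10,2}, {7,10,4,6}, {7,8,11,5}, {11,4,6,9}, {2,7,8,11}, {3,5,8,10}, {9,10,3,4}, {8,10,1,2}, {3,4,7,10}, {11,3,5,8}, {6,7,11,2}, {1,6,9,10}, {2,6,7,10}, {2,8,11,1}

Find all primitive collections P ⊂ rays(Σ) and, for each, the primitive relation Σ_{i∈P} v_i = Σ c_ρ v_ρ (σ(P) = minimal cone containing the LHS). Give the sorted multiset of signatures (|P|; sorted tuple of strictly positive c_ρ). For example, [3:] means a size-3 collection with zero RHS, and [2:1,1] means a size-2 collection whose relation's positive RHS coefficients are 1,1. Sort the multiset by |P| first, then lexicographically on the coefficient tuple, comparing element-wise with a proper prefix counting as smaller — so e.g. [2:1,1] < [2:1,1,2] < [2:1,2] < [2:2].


17 minimal non-faces of Δ(Σ) (on 11 rays):

  {1,4}:  v_{1} + v_{4} = 0 ; sig = [2:]
  {3,6}:  v_{3} + v_{6} = 0 ; sig = [2:]
  {10,11}:  v_{10} + v_{11} = 0 ; sig = [2:]
  {1,7}:  v_{1} + v_{7} = v_{2} ; sig = [2:1]
  {2,3}:  v_{2} + v_{3} = v_{8} ; sig = [2:1]
  {2,4}:  v_{2} + v_{4} = v_{7} ; sig = [2:1]
  {6,8}:  v_{6} + v_{8} = v_{2} ; sig = [2:1]
  {7,9}:  v_{7} + v_{9} = v_{3} ; sig = [2:1]
  {2,9}:  v_{2} + v_{9} = v_{1} + v_{3} ; sig = [2:1,1]
  {4,8}:  v_{4} + v_{8} = v_{3} + v_{7} ; sig = [2:1,1]
  {5,6}:  v_{5} + v_{6} = v_{7} + v_{8} ; sig = [2:1,1]
  {2,5}:  v_{2} + v_{5} = v_{7} + 2·v_{8} ; sig = [2:1,2]
  {5,9}:  v_{5} + v_{9} = 2·v_{3} + v_{8} ; sig = [2:1,2]
  {8,9}:  v_{8} + v_{9} = v_{1} + 2·v_{3} ; sig = [2:1,2]
  {1,5}:  v_{1} + v_{5} = 2·v_{8} ; sig = [2:2]
  {4,5}:  v_{4} + v_{5} = 2·v_{3} + 2·v_{7} ; sig = [2:2,2]
  {3,7,8}:  v_{3} + v_{7} + v_{8} = v_{5} ; sig = [3:1]

so the primitive-relation signature multiset is
    [2:]
    [2:]
    [2:]
    [2:1]
    [2:1]
    [2:1]
    [2:1]
    [2:1]
    [2:1,1]
    [2:1,1]
    [2:1,1]
    [2:1,2]
    [2:1,2]
    [2:1,2]
    [2:2]
    [2:2,2]
    [3:1]


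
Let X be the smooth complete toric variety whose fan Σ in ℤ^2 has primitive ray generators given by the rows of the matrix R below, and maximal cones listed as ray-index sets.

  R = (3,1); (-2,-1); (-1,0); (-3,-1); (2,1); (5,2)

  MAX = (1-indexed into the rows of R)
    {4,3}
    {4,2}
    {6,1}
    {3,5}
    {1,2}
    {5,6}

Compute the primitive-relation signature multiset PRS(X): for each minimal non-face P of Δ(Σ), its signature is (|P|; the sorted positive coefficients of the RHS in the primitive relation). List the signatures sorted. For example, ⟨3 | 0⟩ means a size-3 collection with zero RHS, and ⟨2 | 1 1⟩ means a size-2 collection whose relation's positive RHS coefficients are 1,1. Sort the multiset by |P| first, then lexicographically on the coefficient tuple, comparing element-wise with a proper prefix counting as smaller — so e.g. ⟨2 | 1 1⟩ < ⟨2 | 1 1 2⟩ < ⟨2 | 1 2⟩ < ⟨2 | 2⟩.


9 collections generate NE(X_Σ); each relation:

  P = {1,4}:  v_{1} + v_{4} = 0  →  sig = ⟨2 | 0⟩
  P = {2,5}:  v_{2} + v_{5} = 0  →  sig = ⟨2 | 0⟩
  P = {1,3}:  v_{1} + v_{3} = v_{5}  →  sig = ⟨2 | 1⟩
  P = {1,5}:  v_{1} + v_{5} = v_{6}  →  sig = ⟨2 | 1⟩
  P = {2,3}:  v_{2} + v_{3} = v_{4}  →  sig = ⟨2 | 1⟩
  P = {2,6}:  v_{2} + v_{6} = v_{1}  →  sig = ⟨2 | 1⟩
  P = {4,5}:  v_{4} + v_{5} = v_{3}  →  sig = ⟨2 | 1⟩
  P = {4,6}:  v_{4} + v_{6} = v_{5}  →  sig = ⟨2 | 1⟩
  P = {3,6}:  v_{3} + v_{6} = 2·v_{5}  →  sig = ⟨2 | 2⟩

Hence PRS(X_Σ) =
    |P|=2: 9 collections, coeffs (), (), (1), (1), (1), (1), (1), (1), (2)


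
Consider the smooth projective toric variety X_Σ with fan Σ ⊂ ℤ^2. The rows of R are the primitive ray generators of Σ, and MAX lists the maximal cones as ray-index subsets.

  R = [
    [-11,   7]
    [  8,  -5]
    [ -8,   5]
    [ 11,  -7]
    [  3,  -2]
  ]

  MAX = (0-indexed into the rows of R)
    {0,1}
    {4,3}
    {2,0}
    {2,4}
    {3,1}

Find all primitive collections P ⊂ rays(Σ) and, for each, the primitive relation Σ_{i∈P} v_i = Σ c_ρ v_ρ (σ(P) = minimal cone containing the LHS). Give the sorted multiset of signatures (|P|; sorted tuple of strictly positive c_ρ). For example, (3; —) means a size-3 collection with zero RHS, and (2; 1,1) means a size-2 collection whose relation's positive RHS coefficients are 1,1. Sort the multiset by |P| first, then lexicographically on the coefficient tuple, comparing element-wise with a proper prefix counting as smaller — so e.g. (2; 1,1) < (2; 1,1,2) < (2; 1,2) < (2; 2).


The 5 primitive collections of Σ (r=5, n=2):

  • {0,3}:  v_{0} + v_{3} = 0  so sig = (2; —)
  • {1,2}:  v_{1} + v_{2} = 0  so sig = (2; —)
  • {0,4}:  v_{0} + v_{4} = v_{2}  so sig = (2; 1)
  • {1,4}:  v_{1} + v_{4} = v_{3}  so sig = (2; 1)
  • {2,3}:  v_{2} + v_{3} = v_{4}  so sig = (2; 1)

Hence PRS(X_Σ) =
{ (2; —) ×2,  (2; 1) ×3 }


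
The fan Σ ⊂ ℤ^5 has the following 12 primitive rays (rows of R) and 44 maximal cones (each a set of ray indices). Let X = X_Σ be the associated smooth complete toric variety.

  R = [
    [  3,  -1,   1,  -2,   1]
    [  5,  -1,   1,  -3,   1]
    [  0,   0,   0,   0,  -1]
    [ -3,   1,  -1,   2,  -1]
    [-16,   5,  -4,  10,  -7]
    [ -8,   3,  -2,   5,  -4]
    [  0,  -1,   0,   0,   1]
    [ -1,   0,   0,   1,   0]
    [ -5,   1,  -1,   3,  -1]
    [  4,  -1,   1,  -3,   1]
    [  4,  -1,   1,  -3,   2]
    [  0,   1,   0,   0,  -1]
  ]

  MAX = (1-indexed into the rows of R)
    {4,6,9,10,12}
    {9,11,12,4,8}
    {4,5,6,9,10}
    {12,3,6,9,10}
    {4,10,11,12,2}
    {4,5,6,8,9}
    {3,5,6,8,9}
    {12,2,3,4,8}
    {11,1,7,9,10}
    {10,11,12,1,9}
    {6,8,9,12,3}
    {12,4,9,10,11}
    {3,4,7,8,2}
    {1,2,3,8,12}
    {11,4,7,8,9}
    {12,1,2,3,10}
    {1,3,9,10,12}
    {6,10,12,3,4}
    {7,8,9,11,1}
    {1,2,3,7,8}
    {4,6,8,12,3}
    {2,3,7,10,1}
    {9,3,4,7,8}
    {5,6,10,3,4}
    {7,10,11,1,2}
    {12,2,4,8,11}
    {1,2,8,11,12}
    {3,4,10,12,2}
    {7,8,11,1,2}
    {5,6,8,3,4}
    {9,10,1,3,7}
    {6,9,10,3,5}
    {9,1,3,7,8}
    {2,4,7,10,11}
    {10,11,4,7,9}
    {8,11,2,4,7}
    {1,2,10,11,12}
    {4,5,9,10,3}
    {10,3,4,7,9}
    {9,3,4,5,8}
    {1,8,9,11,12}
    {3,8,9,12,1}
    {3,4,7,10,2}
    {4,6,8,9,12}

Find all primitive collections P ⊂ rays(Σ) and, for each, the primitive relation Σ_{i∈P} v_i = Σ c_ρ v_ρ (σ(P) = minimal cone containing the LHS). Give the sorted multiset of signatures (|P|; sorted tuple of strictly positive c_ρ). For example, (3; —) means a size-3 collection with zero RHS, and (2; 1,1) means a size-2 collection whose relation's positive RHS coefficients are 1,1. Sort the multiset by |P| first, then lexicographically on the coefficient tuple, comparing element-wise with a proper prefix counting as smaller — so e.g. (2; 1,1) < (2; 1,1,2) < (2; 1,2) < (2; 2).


16 minimal non-faces of Δ(Σ) (on 12 rays):

  {1,4}:  v_{1} + v_{4} = 0  ⟹  sig = (2; —)
  {2,9}:  v_{2} + v_{9} = 0  ⟹  sig = (2; —)
  {7,12}:  v_{7} + v_{12} = 0  ⟹  sig = (2; —)
  {3,11}:  v_{3} + v_{11} = v_{10}  ⟹  sig = (2; 1)
  {8,10}:  v_{8} + v_{10} = v_{1}  ⟹  sig = (2; 1)
  {1,5}:  v_{1} + v_{5} = v_{3} + v_{6} + v_{9}  ⟹  sig = (2; 1,1,1)
  {1,6}:  v_{1} + v_{6} = v_{3} + v_{9} + v_{12}  ⟹  sig = (2; 1,1,1)
  {2,5}:  v_{2} + v_{5} = v_{3} + v_{4} + v_{6}  ⟹  sig = (2; 1,1,1)
  {2,6}:  v_{2} + v_{6} = v_{3} + v_{4} + v_{12}  ⟹  sig = (2; 1,1,1)
  {6,7}:  v_{6} + v_{7} = v_{3} + v_{4} + v_{9}  ⟹  sig = (2; 1,1,1)
  {5,11}:  v_{5} + v_{11} = v_{4} + v_{6} + v_{9} + v_{10}  ⟹  sig = (2; 1,1,1,1)
  {6,11}:  v_{6} + v_{11} = v_{4} + v_{9} + v_{10} + v_{12}  ⟹  sig = (2; 1,1,1,1)
  {5,12}:  v_{5} + v_{12} = 2·v_{6}  ⟹  sig = (2; 2)
  {5,7}:  v_{5} + v_{7} = 2·v_{3} + 2·v_{4} + 2·v_{9}  ⟹  sig = (2; 2,2,2)
  {3,4,6,9}:  v_{3} + v_{4} + v_{6} + v_{9} = v_{5}  ⟹  sig = (4; 1)
  {3,4,9,12}:  v_{3} + v_{4} + v_{9} + v_{12} = v_{6}  ⟹  sig = (4; 1)

Hence PRS(X_Σ) =
[(2; —), (2; —), (2; —), (2; 1), (2; 1), (2; 1,1,1), (2; 1,1,1), (2; 1,1,1), (2; 1,1,1), (2; 1,1,1), (2; 1,1,1,1), (2; 1,1,1,1), (2; 2), (2; 2,2,2), (4; 1), (4; 1)]


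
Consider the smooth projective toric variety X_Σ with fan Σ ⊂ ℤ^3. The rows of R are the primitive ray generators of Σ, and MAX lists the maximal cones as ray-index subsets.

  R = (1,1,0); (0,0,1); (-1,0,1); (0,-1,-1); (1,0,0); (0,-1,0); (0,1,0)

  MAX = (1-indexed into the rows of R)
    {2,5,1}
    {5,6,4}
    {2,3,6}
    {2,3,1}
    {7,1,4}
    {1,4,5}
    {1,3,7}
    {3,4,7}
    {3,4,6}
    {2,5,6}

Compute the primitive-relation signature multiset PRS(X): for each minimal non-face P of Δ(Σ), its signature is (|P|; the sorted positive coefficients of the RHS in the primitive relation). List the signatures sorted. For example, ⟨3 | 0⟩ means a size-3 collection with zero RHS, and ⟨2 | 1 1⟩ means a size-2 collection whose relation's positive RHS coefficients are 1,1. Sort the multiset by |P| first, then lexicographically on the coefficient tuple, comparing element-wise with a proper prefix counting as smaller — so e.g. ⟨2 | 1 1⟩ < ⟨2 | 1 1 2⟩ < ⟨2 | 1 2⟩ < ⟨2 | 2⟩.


|primitive collections| = 7. Relations:

  P={6,7}:  v_{6} + v_{7} = 0 — sig = ⟨2 | 0⟩
  P={1,6}:  v_{1} + v_{6} = v_{5} — sig = ⟨2 | 1⟩
  P={2,4}:  v_{2} + v_{4} = v_{6} — sig = ⟨2 | 1⟩
  P={3,5}:  v_{3} + v_{5} = v_{2} — sig = ⟨2 | 1⟩
  P={5,7}:  v_{5} + v_{7} = v_{1} — sig = ⟨2 | 1⟩
  P={2,7}:  v_{2} + v_{7} = v_{1} + v_{3} — sig = ⟨2 | 1 1⟩
  P={1,3,4}:  v_{1} + v_{3} + v_{4} = 0 — sig = ⟨3 | 0⟩

Hence PRS(X_Σ) =
    |P|=2: 6 collections, coeffs (), (1), (1), (1), (1), (1,1)
    |P|=3: 1 collection, coeffs ()


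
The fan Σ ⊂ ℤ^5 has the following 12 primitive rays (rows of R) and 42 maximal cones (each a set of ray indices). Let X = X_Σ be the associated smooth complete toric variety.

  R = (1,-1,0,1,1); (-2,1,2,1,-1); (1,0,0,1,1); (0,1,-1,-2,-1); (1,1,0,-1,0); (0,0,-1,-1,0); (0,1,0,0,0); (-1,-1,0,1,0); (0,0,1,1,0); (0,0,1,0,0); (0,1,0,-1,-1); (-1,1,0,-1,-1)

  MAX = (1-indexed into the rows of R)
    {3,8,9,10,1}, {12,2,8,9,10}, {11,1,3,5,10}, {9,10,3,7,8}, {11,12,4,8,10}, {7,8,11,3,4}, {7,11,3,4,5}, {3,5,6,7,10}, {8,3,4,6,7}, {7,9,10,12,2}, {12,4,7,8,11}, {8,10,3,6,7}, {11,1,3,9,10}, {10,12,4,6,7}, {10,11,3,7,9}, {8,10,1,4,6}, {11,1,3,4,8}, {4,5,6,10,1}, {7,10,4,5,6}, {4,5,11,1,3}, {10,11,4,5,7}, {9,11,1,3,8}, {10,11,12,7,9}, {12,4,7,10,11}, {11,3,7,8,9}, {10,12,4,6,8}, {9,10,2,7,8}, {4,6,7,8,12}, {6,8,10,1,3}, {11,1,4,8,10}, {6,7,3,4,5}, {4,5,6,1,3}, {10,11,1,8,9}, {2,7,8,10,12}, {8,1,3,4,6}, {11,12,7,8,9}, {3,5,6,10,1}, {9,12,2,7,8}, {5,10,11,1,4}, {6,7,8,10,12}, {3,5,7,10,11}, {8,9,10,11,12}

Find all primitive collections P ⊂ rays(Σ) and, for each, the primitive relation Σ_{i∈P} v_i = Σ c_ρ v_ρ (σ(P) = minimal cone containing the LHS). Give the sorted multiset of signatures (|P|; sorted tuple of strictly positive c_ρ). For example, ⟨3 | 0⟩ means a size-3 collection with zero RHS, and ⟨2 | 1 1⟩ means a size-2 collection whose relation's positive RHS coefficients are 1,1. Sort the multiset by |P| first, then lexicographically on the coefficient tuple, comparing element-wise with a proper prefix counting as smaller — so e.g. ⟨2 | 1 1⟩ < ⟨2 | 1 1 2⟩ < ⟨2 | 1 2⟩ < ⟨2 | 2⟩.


Minimal non-faces — 20 found among 12 rays, 42 max cones:

  P = {1,12}:  v_{1} + v_{12} = 0  ⟹  sig = ⟨2 | 0⟩
  P = {5,8}:  v_{5} + v_{8} = 0  ⟹  sig = ⟨2 | 0⟩
  P = {6,9}:  v_{6} + v_{9} = 0  ⟹  sig = ⟨2 | 0⟩
  P = {1,7}:  v_{1} + v_{7} = v_{3}  ⟹  sig = ⟨2 | 1⟩
  P = {3,12}:  v_{3} + v_{12} = v_{7}  ⟹  sig = ⟨2 | 1⟩
  P = {4,9}:  v_{4} + v_{9} = v_{11}  ⟹  sig = ⟨2 | 1⟩
  P = {6,11}:  v_{6} + v_{11} = v_{4}  ⟹  sig = ⟨2 | 1⟩
  P = {5,9}:  v_{5} + v_{9} = v_{3} + v_{10} + v_{11}  ⟹  sig = ⟨2 | 1 1 1⟩
  P = {5,12}:  v_{5} + v_{12} = v_{4} + v_{7} + v_{10}  ⟹  sig = ⟨2 | 1 1 1⟩
  P = {1,2}:  v_{1} + v_{2} = v_{7} + v_{8} + v_{9} + v_{10}  ⟹  sig = ⟨2 | 1 1 1 1⟩
  P = {2,5}:  v_{2} + v_{5} = v_{7} + v_{9} + v_{10} + v_{12}  ⟹  sig = ⟨2 | 1 1 1 1⟩
  P = {2,6}:  v_{2} + v_{6} = v_{7} + v_{8} + v_{10} + v_{12}  ⟹  sig = ⟨2 | 1 1 1 1⟩
  P = {2,3}:  v_{2} + v_{3} = 2·v_{7} + v_{8} + v_{9} + v_{10}  ⟹  sig = ⟨2 | 1 1 1 2⟩
  P = {2,4}:  v_{2} + v_{4} = v_{9} + 2·v_{12}  ⟹  sig = ⟨2 | 1 2⟩
  P = {2,11}:  v_{2} + v_{11} = 2·v_{9} + 2·v_{12}  ⟹  sig = ⟨2 | 2 2⟩
  P = {3,4,10}:  v_{3} + v_{4} + v_{10} = v_{5}  ⟹  sig = ⟨3 | 1⟩
  P = {3,8,10,11}:  v_{3} + v_{8} + v_{10} + v_{11} = v_{9}  ⟹  sig = ⟨4 | 1⟩
  P = {4,7,8,10}:  v_{4} + v_{7} + v_{8} + v_{10} = v_{12}  ⟹  sig = ⟨4 | 1⟩
  P = {7,8,10,11}:  v_{7} + v_{8} + v_{10} + v_{11} = v_{9} + v_{12}  ⟹  sig = ⟨4 | 1 1⟩
  P = {7,8,9,10,12}:  v_{7} + v_{8} + v_{9} + v_{10} + v_{12} = v_{2}  ⟹  sig = ⟨5 | 1⟩

Hence PRS(X_Σ) =
    ⟨2 | 0⟩
    ⟨2 | 0⟩
    ⟨2 | 0⟩
    ⟨2 | 1⟩
    ⟨2 | 1⟩
    ⟨2 | 1⟩
    ⟨2 | 1⟩
    ⟨2 | 1 1 1⟩
    ⟨2 | 1 1 1⟩
    ⟨2 | 1 1 1 1⟩
    ⟨2 | 1 1 1 1⟩
    ⟨2 | 1 1 1 1⟩
    ⟨2 | 1 1 1 2⟩
    ⟨2 | 1 2⟩
    ⟨2 | 2 2⟩
    ⟨3 | 1⟩
    ⟨4 | 1⟩
    ⟨4 | 1⟩
    ⟨4 | 1 1⟩
    ⟨5 | 1⟩


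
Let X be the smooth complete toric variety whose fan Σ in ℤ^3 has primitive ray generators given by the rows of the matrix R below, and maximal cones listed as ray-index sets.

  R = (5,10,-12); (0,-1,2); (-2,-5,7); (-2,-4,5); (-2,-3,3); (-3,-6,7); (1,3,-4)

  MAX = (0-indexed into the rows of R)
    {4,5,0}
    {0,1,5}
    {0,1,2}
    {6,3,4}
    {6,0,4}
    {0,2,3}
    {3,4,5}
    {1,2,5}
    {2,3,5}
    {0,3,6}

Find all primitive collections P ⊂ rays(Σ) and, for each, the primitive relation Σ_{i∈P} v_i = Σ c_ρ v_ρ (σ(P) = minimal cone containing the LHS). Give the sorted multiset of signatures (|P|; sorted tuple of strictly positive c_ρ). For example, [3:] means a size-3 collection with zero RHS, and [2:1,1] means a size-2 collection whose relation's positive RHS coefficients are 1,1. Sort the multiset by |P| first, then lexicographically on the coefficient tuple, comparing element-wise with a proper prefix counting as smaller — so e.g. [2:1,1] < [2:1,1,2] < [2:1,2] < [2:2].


Minimal non-faces — 9 found among 7 rays, 10 max cones:

  P = {1,3}:  v_{1} + v_{3} = v_{2} ; sig = [2:1]
  P = {1,4}:  v_{1} + v_{4} = v_{3} ; sig = [2:1]
  P = {5,6}:  v_{5} + v_{6} = v_{4} ; sig = [2:1]
  P = {1,6}:  v_{1} + v_{6} = v_{0} + 2·v_{3} ; sig = [2:1,2]
  P = {2,6}:  v_{2} + v_{6} = v_{0} + 3·v_{3} ; sig = [2:1,3]
  P = {2,4}:  v_{2} + v_{4} = 2·v_{3} ; sig = [2:2]
  P = {0,3,5}:  v_{0} + v_{3} + v_{5} = 0 ; sig = [3:]
  P = {0,2,5}:  v_{0} + v_{2} + v_{5} = v_{1} ; sig = [3:1]
  P = {0,3,4}:  v_{0} + v_{3} + v_{4} = v_{6} ; sig = [3:1]

Hence PRS(X_Σ) =
    |P|=2: 6 collections, coeffs (1), (1), (1), (1,2), (1,3), (2)
    |P|=3: 3 collections, coeffs (), (1), (1)


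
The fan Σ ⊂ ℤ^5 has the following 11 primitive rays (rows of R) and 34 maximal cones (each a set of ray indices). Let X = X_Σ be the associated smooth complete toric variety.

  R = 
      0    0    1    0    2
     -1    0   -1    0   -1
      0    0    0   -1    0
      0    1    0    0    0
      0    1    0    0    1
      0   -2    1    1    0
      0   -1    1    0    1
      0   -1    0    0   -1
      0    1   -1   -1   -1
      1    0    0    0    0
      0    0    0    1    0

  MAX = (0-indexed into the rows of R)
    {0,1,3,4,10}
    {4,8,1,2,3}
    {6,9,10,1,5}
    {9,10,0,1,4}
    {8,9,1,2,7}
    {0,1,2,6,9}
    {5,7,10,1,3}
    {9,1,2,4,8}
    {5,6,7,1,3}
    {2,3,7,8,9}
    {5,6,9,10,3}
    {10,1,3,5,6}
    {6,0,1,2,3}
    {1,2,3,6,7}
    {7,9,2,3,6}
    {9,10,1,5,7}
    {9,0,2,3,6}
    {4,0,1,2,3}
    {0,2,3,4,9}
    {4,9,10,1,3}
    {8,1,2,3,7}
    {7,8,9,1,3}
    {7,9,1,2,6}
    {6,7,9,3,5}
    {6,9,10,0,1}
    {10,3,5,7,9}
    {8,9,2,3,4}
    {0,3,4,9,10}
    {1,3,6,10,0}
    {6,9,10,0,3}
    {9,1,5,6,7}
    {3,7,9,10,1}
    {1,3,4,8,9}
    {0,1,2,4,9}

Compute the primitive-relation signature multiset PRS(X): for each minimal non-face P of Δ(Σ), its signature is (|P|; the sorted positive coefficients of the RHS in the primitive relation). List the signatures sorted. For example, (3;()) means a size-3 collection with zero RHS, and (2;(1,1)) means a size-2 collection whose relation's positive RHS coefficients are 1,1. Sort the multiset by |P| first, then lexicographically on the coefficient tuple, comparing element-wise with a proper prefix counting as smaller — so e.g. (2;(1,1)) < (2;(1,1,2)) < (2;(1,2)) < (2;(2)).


16 collections generate NE(X_Σ); each relation:

  {2,10}:  v_{2} + v_{10} = 0  ⟹  sig = (2;())
  {4,7}:  v_{4} + v_{7} = 0  ⟹  sig = (2;())
  {0,7}:  v_{0} + v_{7} = v_{6}  ⟹  sig = (2;(1))
  {4,6}:  v_{4} + v_{6} = v_{0}  ⟹  sig = (2;(1))
  {5,8}:  v_{5} + v_{8} = v_{7}  ⟹  sig = (2;(1))
  {6,8}:  v_{6} + v_{8} = v_{2}  ⟹  sig = (2;(1))
  {0,8}:  v_{0} + v_{8} = v_{2} + v_{4}  ⟹  sig = (2;(1,1))
  {2,5}:  v_{2} + v_{5} = v_{6} + v_{7}  ⟹  sig = (2;(1,1))
  {4,5}:  v_{4} + v_{5} = v_{6} + v_{10}  ⟹  sig = (2;(1,1))
  {8,10}:  v_{8} + v_{10} = v_{1} + v_{3} + v_{9}  ⟹  sig = (2;(1,1,1))
  {0,5}:  v_{0} + v_{5} = 2·v_{6} + v_{10}  ⟹  sig = (2;(1,2))
  {6,7,10}:  v_{6} + v_{7} + v_{10} = v_{5}  ⟹  sig = (3;(1))
  {1,3,6,9}:  v_{1} + v_{3} + v_{6} + v_{9} = 0  ⟹  sig = (4;())
  {0,1,3,9}:  v_{0} + v_{1} + v_{3} + v_{9} = v_{4}  ⟹  sig = (4;(1))
  {1,2,3,9}:  v_{1} + v_{2} + v_{3} + v_{9} = v_{8}  ⟹  sig = (4;(1))
  {1,3,5,9}:  v_{1} + v_{3} + v_{5} + v_{9} = v_{7} + v_{10}  ⟹  sig = (4;(1,1))

Sorted signature multiset PRS(X):
[(2;()), (2;()), (2;(1)), (2;(1)), (2;(1)), (2;(1)), (2;(1,1)), (2;(1,1)), (2;(1,1)), (2;(1,1,1)), (2;(1,2)), (3;(1)), (4;()), (4;(1)), (4;(1)), (4;(1,1))]


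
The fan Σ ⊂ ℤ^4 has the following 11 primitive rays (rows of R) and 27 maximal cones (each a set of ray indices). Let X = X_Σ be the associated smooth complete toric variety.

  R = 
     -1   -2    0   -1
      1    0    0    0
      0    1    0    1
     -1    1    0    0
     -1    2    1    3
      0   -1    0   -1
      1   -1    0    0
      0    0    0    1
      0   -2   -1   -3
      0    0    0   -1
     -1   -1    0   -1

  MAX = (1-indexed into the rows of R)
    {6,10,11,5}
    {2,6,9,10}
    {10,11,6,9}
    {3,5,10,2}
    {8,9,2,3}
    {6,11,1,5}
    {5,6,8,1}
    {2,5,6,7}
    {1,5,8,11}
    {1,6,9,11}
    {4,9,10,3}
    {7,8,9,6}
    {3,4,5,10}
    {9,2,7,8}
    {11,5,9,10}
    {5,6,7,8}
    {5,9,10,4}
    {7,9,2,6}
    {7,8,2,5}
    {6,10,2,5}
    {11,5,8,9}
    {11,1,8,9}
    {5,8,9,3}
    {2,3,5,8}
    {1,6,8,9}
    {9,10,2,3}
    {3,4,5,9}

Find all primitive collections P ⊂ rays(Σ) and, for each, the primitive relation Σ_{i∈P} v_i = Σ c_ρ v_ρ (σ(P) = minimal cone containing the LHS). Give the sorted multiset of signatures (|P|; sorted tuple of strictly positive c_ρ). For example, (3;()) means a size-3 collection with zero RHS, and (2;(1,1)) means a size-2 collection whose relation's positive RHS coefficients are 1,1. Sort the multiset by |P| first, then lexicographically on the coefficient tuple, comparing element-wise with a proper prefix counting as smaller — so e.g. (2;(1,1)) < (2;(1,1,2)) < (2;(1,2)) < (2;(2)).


Δ(Σ) — 11 vertices, 24 min non-faces:

  {3,6}:  v_{3} + v_{6} = 0  →  sig = (2;())
  {4,7}:  v_{4} + v_{7} = 0  →  sig = (2;())
  {8,10}:  v_{8} + v_{10} = 0  →  sig = (2;())
  {2,11}:  v_{2} + v_{11} = v_{6}  →  sig = (2;(1))
  {1,3}:  v_{1} + v_{3} = v_{8} + v_{11}  →  sig = (2;(1,1))
  {1,10}:  v_{1} + v_{10} = v_{6} + v_{11}  →  sig = (2;(1,1))
  {2,4}:  v_{2} + v_{4} = v_{3} + v_{10}  →  sig = (2;(1,1))
  {3,7}:  v_{3} + v_{7} = v_{2} + v_{8}  →  sig = (2;(1,1))
  {3,11}:  v_{3} + v_{11} = v_{5} + v_{9}  →  sig = (2;(1,1))
  {7,10}:  v_{7} + v_{10} = v_{2} + v_{6}  →  sig = (2;(1,1))
  {1,4}:  v_{1} + v_{4} = v_{5} + v_{9} + v_{11}  →  sig = (2;(1,1,1))
  {4,6}:  v_{4} + v_{6} = v_{5} + v_{9} + v_{10}  →  sig = (2;(1,1,1))
  {4,8}:  v_{4} + v_{8} = v_{3} + v_{5} + v_{9}  →  sig = (2;(1,1,1))
  {1,2}:  v_{1} + v_{2} = 2·v_{6} + v_{8}  →  sig = (2;(1,2))
  {7,11}:  v_{7} + v_{11} = 2·v_{6} + v_{8}  →  sig = (2;(1,2))
  {4,11}:  v_{4} + v_{11} = 2·v_{5} + 2·v_{9} + v_{10}  →  sig = (2;(1,2,2))
  {1,7}:  v_{1} + v_{7} = 3·v_{6} + 2·v_{8}  →  sig = (2;(2,3))
  {2,5,9}:  v_{2} + v_{5} + v_{9} = 0  →  sig = (3;())
  {2,6,8}:  v_{2} + v_{6} + v_{8} = v_{7}  →  sig = (3;(1))
  {5,6,9}:  v_{5} + v_{6} + v_{9} = v_{11}  →  sig = (3;(1))
  {6,8,11}:  v_{6} + v_{8} + v_{11} = v_{1}  →  sig = (3;(1))
  {5,7,9}:  v_{5} + v_{7} + v_{9} = v_{6} + v_{8}  →  sig = (3;(1,1))
  {1,5,9}:  v_{1} + v_{5} + v_{9} = v_{8} + 2·v_{11}  →  sig = (3;(1,2))
  {3,5,9,10}:  v_{3} + v_{5} + v_{9} + v_{10} = v_{4}  →  sig = (4;(1))

Signatures (|P|; sorted positive RHS coefficients), sorted:
    |P|=2: 17 collections, coeffs (), (), (), (1), (1,1), (1,1), (1,1), (1,1), (1,1), (1,1), (1,1,1), (1,1,1), (1,1,1), (1,2), (1,2), (1,2,2), (2,3)
    |P|=3: 6 collections, coeffs (), (1), (1), (1), (1,1), (1,2)
    |P|=4: 1 collection, coeffs (1)


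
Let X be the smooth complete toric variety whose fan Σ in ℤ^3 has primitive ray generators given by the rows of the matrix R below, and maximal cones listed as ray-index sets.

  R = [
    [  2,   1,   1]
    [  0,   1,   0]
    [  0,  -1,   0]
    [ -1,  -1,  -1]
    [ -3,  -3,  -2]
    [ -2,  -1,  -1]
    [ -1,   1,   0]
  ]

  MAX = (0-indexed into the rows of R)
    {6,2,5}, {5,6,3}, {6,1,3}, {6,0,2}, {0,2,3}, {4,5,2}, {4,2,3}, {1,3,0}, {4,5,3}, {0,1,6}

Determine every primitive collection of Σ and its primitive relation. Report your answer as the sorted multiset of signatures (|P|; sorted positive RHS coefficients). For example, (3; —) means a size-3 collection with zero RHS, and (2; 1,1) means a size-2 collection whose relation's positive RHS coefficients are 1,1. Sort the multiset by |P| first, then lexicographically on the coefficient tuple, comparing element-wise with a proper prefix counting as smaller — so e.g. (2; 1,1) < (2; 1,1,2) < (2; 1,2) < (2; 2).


|primitive collections| = 9. Relations:

  {0,5}:  v_{0} + v_{5} = 0  →  sig = (2; —)
  {1,2}:  v_{1} + v_{2} = 0  →  sig = (2; —)
  {0,4}:  v_{0} + v_{4} = v_{2} + v_{3}  →  sig = (2; 1,1)
  {1,4}:  v_{1} + v_{4} = v_{3} + v_{5}  →  sig = (2; 1,1)
  {1,5}:  v_{1} + v_{5} = v_{3} + v_{6}  →  sig = (2; 1,1)
  {4,6}:  v_{4} + v_{6} = 2·v_{5}  →  sig = (2; 2)
  {0,3,6}:  v_{0} + v_{3} + v_{6} = v_{1}  →  sig = (3; 1)
  {2,3,5}:  v_{2} + v_{3} + v_{5} = v_{4}  →  sig = (3; 1)
  {2,3,6}:  v_{2} + v_{3} + v_{6} = v_{5}  →  sig = (3; 1)

Hence PRS(X_Σ) =
[(2; —), (2; —), (2; 1,1), (2; 1,1), (2; 1,1), (2; 2), (3; 1), (3; 1), (3; 1)]


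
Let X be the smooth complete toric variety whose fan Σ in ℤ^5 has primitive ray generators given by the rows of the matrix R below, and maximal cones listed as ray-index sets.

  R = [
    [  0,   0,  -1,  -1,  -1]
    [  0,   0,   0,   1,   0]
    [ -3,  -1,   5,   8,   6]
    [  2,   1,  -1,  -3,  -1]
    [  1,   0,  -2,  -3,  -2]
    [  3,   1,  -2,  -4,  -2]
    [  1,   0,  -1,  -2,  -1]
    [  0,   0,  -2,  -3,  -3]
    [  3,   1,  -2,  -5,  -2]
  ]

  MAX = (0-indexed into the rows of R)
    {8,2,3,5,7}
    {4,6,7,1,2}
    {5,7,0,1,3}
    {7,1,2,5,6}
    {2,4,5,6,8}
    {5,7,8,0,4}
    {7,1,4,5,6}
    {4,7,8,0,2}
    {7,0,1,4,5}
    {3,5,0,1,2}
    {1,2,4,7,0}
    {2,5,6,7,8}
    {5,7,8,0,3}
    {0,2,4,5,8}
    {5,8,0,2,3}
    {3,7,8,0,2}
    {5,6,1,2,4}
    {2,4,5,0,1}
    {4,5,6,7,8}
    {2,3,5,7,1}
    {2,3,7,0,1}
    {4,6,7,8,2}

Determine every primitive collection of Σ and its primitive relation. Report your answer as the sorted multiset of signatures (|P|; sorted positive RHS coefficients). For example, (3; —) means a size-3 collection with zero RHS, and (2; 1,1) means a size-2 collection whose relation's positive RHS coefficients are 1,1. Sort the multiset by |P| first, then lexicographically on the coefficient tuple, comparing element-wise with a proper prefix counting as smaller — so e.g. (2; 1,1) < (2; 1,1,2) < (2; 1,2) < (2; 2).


|primitive collections| = 6. Relations:

  • {0,6}:  v_{0} + v_{6} = v_{4}  ⟹  sig = (2; 1)
  • {1,8}:  v_{1} + v_{8} = v_{5}  ⟹  sig = (2; 1)
  • {3,6}:  v_{3} + v_{6} = v_{8}  ⟹  sig = (2; 1)
  • {3,4}:  v_{3} + v_{4} = v_{0} + v_{8}  ⟹  sig = (2; 1,1)
  • {0,2,5,7}:  v_{0} + v_{2} + v_{5} + v_{7} = 0  ⟹  sig = (4; —)
  • {2,4,5,7}:  v_{2} + v_{4} + v_{5} + v_{7} = v_{6}  ⟹  sig = (4; 1)

Hence PRS(X_Σ) =
[(2; 1), (2; 1), (2; 1), (2; 1,1), (4; —), (4; 1)]


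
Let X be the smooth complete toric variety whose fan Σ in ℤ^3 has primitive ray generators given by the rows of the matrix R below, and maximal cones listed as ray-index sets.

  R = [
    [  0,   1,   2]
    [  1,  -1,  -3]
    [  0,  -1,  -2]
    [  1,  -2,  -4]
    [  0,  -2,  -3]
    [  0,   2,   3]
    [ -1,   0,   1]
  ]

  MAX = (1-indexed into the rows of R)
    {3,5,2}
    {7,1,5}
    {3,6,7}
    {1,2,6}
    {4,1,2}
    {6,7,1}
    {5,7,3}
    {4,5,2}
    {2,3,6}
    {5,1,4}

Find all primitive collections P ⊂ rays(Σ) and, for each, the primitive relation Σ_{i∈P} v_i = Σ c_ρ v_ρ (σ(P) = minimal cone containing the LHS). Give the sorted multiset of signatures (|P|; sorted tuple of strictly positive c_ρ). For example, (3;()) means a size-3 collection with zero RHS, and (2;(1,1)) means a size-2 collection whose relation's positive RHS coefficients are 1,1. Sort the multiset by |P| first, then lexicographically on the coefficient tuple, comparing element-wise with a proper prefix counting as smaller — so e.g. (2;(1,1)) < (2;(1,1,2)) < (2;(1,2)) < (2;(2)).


Δ(Σ) — 7 vertices, 7 min non-faces:

  • {1,3}:  v_{1} + v_{3} = 0  so sig = (2;())
  • {5,6}:  v_{5} + v_{6} = 0  so sig = (2;())
  • {2,7}:  v_{2} + v_{7} = v_{3}  so sig = (2;(1))
  • {4,7}:  v_{4} + v_{7} = v_{5}  so sig = (2;(1))
  • {3,4}:  v_{3} + v_{4} = v_{2} + v_{5}  so sig = (2;(1,1))
  • {4,6}:  v_{4} + v_{6} = v_{1} + v_{2}  so sig = (2;(1,1))
  • {1,2,5}:  v_{1} + v_{2} + v_{5} = v_{4}  so sig = (3;(1))

Hence PRS(X_Σ) =
[(2;()), (2;()), (2;(1)), (2;(1)), (2;(1,1)), (2;(1,1)), (3;(1))]
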